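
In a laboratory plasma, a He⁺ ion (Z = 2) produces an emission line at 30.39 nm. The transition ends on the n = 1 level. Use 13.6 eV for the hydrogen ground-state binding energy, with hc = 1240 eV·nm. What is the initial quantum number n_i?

The photon energy is ΔE = hc/λ = 1240 / 30.39 = 40.80 eV.
With Z = 2, ΔE = 54.40 × (1/n_f² − 1/n_i²), so 1/n_f² − 1/n_i² = 0.7501.
With n_f = 1: 1/n_i² = 1/1 − 0.7501 = 0.2499, so n_i ≈ 2.00.

n_i = 2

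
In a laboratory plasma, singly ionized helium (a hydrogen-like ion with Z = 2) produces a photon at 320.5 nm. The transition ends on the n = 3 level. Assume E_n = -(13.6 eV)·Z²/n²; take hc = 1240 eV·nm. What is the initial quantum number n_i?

The photon energy is ΔE = hc/λ = 1240 / 320.5 = 3.869 eV.
With Z = 2, ΔE = 54.40 × (1/n_f² − 1/n_i²), so 1/n_f² − 1/n_i² = 0.07112.
With n_f = 3: 1/n_i² = 1/9 − 0.07112 = 0.03999, so n_i ≈ 5.00.

n_i = 5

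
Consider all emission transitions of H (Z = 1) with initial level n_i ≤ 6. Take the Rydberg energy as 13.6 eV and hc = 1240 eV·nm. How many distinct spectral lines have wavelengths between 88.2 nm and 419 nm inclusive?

Enumerate all n_i → n_f pairs with 1 ≤ n_f < n_i ≤ 6 and compute λ = 1240 / [13.6·1·(1/n_f² − 1/n_i²)].
Lines falling in [88.2, 419] nm: 6→1 (93.78 nm), 5→1 (94.98 nm), 4→1 (97.25 nm), 3→1 (102.6 nm), 2→1 (121.6 nm), 6→2 (410.3 nm).

6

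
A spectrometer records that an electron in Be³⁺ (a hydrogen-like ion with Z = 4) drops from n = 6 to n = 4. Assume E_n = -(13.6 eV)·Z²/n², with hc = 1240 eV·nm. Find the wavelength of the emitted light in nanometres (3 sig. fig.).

For Z = 4 the level energies scale as Z², so the effective Rydberg energy is 13.6 × 16 = 217.6 eV.
ΔE = 217.6 × (1/4² − 1/6²) = 217.6 × 0.03472 = 7.556 eV.
λ = hc/ΔE = 1240 / 7.556 = 164 nm.

164 nm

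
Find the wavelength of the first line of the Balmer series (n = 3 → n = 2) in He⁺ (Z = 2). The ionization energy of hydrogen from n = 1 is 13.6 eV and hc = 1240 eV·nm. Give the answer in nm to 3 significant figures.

164 nm

The Balmer series terminates on n_f = 2; the first line has n_i = 2+1 = 3.
ΔE = 54.40 × (1/2² − 1/3²) = 7.556 eV.
λ = 1240 / 7.556 = 164 nm.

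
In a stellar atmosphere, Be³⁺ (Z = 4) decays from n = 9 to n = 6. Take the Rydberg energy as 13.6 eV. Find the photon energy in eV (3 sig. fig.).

The Bohr energies scale as Z², so for Z = 4: E_n = −217.6/n² eV.
E_9 = −217.6/81 = −2.686 eV and E_6 = −217.6/36 = −6.044 eV.
The photon energy is |E_9 − E_6| = 3.36 eV.

3.36 eV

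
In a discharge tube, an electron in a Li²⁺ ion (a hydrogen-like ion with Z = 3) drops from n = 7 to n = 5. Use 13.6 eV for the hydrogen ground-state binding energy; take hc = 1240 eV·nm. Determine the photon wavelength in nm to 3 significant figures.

For Z = 3 the level energies scale as Z², so the effective Rydberg energy is 13.6 × 9 = 122.4 eV.
ΔE = 122.4 × (1/5² − 1/7²) = 122.4 × 0.01959 = 2.398 eV.
λ = hc/ΔE = 1240 / 2.398 = 517 nm.

517 nm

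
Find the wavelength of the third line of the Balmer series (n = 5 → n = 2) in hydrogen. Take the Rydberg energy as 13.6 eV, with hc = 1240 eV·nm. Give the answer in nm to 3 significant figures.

The Balmer series terminates on n_f = 2; the third line has n_i = 2+3 = 5.
ΔE = 13.60 × (1/2² − 1/5²) = 2.856 eV.
λ = 1240 / 2.856 = 434 nm.

434 nm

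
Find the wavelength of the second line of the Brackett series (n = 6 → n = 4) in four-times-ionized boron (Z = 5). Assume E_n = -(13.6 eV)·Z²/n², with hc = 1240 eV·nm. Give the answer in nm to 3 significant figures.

The Brackett series terminates on n_f = 4; the second line has n_i = 4+2 = 6.
ΔE = 340.0 × (1/4² − 1/6²) = 11.81 eV.
λ = 1240 / 11.81 = 105 nm.

105 nm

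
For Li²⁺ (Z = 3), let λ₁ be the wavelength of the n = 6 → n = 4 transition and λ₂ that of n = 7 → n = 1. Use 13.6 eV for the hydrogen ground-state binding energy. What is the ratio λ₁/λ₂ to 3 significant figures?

28.2

λ ∝ 1/ΔE ∝ 1/(1/n_f² − 1/n_i²), and the Z² and hc factors cancel in the ratio.
λ₁/λ₂ = (1/1² − 1/7²)/(1/4² − 1/6²) = 0.9796/0.03472 = 28.2.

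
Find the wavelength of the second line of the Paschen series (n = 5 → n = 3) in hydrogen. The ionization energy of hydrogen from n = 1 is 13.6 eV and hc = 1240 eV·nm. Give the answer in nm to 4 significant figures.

The Paschen series terminates on n_f = 3; the second line has n_i = 3+2 = 5.
ΔE = 13.60 × (1/3² − 1/5²) = 0.9671 eV.
λ = 1240 / 0.9671 = 1282 nm.

1282 nm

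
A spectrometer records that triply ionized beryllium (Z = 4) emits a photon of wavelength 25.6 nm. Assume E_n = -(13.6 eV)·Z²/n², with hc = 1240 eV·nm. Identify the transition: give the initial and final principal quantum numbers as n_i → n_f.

n_i = 6, n_f = 2

The photon energy is ΔE = hc/λ = 1240 / 25.6 = 48.44 eV.
With Z = 4, ΔE = 217.6 × (1/n_f² − 1/n_i²), so 1/n_f² − 1/n_i² = 0.2226.
Trying n_f = 2 gives 1/n_i² = 0.02740, i.e. n_i ≈ 6; this pair matches.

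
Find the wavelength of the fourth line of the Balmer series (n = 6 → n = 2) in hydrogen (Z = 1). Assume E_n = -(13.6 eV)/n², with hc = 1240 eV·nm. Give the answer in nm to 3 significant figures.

410 nm

The Balmer series terminates on n_f = 2; the fourth line has n_i = 2+4 = 6.
ΔE = 13.60 × (1/2² − 1/6²) = 3.022 eV.
λ = 1240 / 3.022 = 410 nm.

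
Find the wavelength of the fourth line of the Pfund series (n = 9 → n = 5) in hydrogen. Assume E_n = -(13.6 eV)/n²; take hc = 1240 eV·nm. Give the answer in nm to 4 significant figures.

3297 nm

The Pfund series terminates on n_f = 5; the fourth line has n_i = 5+4 = 9.
ΔE = 13.60 × (1/5² − 1/9²) = 0.3761 eV.
λ = 1240 / 0.3761 = 3297 nm.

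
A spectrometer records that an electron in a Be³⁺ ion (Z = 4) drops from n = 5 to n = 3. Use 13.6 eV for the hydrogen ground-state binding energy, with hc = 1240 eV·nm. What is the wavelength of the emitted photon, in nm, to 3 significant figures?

For Z = 4 the level energies scale as Z², so the effective Rydberg energy is 13.6 × 16 = 217.6 eV.
ΔE = 217.6 × (1/3² − 1/5²) = 217.6 × 0.07111 = 15.47 eV.
λ = hc/ΔE = 1240 / 15.47 = 80.1 nm.

80.1 nm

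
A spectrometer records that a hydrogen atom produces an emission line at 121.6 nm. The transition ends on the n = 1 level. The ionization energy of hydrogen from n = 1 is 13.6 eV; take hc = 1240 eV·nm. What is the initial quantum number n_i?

n_i = 2

The photon energy is ΔE = hc/λ = 1240 / 121.6 = 10.20 eV.
With Z = 1, ΔE = 13.60 × (1/n_f² − 1/n_i²), so 1/n_f² − 1/n_i² = 0.7498.
With n_f = 1: 1/n_i² = 1/1 − 0.7498 = 0.2502, so n_i ≈ 2.00.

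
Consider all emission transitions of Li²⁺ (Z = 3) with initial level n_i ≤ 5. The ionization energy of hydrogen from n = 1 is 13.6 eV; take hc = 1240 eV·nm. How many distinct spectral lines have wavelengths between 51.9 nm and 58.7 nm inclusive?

1

Enumerate all n_i → n_f pairs with 1 ≤ n_f < n_i ≤ 5 and compute λ = 1240 / [13.6·9·(1/n_f² − 1/n_i²)].
Lines falling in [51.9, 58.7] nm: 4→2 (54.03 nm).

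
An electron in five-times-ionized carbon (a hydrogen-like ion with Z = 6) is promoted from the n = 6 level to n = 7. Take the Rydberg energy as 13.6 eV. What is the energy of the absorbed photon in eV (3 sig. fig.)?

3.61 eV

The Bohr energies scale as Z², so for Z = 6: E_n = −489.6/n² eV.
E_7 = −489.6/49 = −9.992 eV and E_6 = −489.6/36 = −13.60 eV.
The photon energy is |E_7 − E_6| = 3.61 eV.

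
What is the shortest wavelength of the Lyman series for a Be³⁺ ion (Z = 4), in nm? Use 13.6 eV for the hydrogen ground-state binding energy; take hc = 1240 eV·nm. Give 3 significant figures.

5.70 nm

The Lyman series has lower level n_f = 1; the series limit corresponds to n_i → ∞.
ΔE_max = 13.6 × 16 / 1² = 217.6 eV.
λ_min = 1240 / 217.6 = 5.70 nm.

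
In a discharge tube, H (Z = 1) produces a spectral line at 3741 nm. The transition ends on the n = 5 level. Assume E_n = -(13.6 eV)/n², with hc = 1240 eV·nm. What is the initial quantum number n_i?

The photon energy is ΔE = hc/λ = 1240 / 3741 = 0.3315 eV.
With Z = 1, ΔE = 13.60 × (1/n_f² − 1/n_i²), so 1/n_f² − 1/n_i² = 0.02437.
With n_f = 5: 1/n_i² = 1/25 − 0.02437 = 0.01563, so n_i ≈ 8.00.

n_i = 8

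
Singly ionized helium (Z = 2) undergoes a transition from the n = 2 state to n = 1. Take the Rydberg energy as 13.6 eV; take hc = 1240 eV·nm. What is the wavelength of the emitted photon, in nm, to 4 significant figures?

For Z = 2 the level energies scale as Z², so the effective Rydberg energy is 13.6 × 4 = 54.40 eV.
ΔE = 54.40 × (1/1² − 1/2²) = 54.40 × 0.7500 = 40.80 eV.
λ = hc/ΔE = 1240 / 40.80 = 30.39 nm.

30.39 nm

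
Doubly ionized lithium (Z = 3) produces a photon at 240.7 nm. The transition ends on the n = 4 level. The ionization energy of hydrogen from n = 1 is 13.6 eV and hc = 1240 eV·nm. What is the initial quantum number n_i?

n_i = 7

The photon energy is ΔE = hc/λ = 1240 / 240.7 = 5.152 eV.
With Z = 3, ΔE = 122.4 × (1/n_f² − 1/n_i²), so 1/n_f² − 1/n_i² = 0.04209.
With n_f = 4: 1/n_i² = 1/16 − 0.04209 = 0.02041, so n_i ≈ 7.00.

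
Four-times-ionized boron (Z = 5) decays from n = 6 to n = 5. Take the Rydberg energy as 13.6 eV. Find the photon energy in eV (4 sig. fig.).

4.156 eV

The Bohr energies scale as Z², so for Z = 5: E_n = −340.0/n² eV.
E_6 = −340.0/36 = −9.444 eV and E_5 = −340.0/25 = −13.60 eV.
The photon energy is |E_6 − E_5| = 4.156 eV.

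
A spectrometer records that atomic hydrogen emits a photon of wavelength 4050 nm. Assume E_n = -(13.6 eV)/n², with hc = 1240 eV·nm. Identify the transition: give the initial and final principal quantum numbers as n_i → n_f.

n_i = 5, n_f = 4

The photon energy is ΔE = hc/λ = 1240 / 4050 = 0.3062 eV.
With Z = 1, ΔE = 13.60 × (1/n_f² − 1/n_i²), so 1/n_f² − 1/n_i² = 0.02251.
Trying n_f = 4 gives 1/n_i² = 0.03999, i.e. n_i ≈ 5; this pair matches.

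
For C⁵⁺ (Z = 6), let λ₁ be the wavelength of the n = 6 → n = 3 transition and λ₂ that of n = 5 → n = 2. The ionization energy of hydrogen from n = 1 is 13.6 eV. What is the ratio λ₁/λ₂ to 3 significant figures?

λ ∝ 1/ΔE ∝ 1/(1/n_f² − 1/n_i²), and the Z² and hc factors cancel in the ratio.
λ₁/λ₂ = (1/2² − 1/5²)/(1/3² − 1/6²) = 0.2100/0.08333 = 2.52.

2.52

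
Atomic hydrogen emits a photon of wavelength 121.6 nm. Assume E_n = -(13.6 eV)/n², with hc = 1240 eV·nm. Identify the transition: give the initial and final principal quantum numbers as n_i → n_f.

n_i = 2, n_f = 1

The photon energy is ΔE = hc/λ = 1240 / 121.6 = 10.20 eV.
With Z = 1, ΔE = 13.60 × (1/n_f² − 1/n_i²), so 1/n_f² − 1/n_i² = 0.7498.
Trying n_f = 1 gives 1/n_i² = 0.2502, i.e. n_i ≈ 2; this pair matches.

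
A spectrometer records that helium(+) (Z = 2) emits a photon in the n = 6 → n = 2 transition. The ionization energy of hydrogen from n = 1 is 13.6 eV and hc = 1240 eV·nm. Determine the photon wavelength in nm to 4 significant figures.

For Z = 2 the level energies scale as Z², so the effective Rydberg energy is 13.6 × 4 = 54.40 eV.
ΔE = 54.40 × (1/2² − 1/6²) = 54.40 × 0.2222 = 12.09 eV.
λ = hc/ΔE = 1240 / 12.09 = 102.6 nm.

102.6 nm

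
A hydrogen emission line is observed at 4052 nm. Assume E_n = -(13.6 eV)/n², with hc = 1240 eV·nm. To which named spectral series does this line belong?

ΔE = 1240/4052 = 0.3060 eV.
This matches 13.6 × (1/4² − 1/5²), so n_f = 4: the Brackett series.

Brackett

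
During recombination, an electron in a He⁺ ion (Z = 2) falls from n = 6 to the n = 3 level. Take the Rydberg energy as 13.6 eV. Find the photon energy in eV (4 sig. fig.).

The Bohr energies scale as Z², so for Z = 2: E_n = −54.40/n² eV.
E_6 = −54.40/36 = −1.511 eV and E_3 = −54.40/9 = −6.044 eV.
The photon energy is |E_6 − E_3| = 4.533 eV.

4.533 eV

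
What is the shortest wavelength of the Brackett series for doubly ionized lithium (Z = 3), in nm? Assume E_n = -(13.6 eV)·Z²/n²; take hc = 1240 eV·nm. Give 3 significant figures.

The Brackett series has lower level n_f = 4; the series limit corresponds to n_i → ∞.
ΔE_max = 13.6 × 9 / 4² = 7.650 eV.
λ_min = 1240 / 7.650 = 162 nm.

162 nm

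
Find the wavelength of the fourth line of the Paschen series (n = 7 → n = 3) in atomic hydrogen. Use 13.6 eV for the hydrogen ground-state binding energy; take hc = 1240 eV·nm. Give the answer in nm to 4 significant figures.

The Paschen series terminates on n_f = 3; the fourth line has n_i = 3+4 = 7.
ΔE = 13.60 × (1/3² − 1/7²) = 1.234 eV.
λ = 1240 / 1.234 = 1005 nm.

1005 nm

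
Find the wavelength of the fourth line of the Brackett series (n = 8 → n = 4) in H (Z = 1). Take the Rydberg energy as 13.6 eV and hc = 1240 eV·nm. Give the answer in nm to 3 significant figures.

The Brackett series terminates on n_f = 4; the fourth line has n_i = 4+4 = 8.
ΔE = 13.60 × (1/4² − 1/8²) = 0.6375 eV.
λ = 1240 / 0.6375 = 1950 nm.

1950 nm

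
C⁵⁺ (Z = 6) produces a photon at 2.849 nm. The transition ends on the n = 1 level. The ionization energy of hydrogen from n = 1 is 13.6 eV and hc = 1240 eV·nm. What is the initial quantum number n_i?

The photon energy is ΔE = hc/λ = 1240 / 2.849 = 435.2 eV.
With Z = 6, ΔE = 489.6 × (1/n_f² − 1/n_i²), so 1/n_f² − 1/n_i² = 0.8890.
With n_f = 1: 1/n_i² = 1/1 − 0.8890 = 0.1110, so n_i ≈ 3.00.

n_i = 3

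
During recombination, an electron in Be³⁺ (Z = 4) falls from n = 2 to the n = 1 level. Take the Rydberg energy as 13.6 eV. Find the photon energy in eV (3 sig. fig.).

The Bohr energies scale as Z², so for Z = 4: E_n = −217.6/n² eV.
E_2 = −217.6/4 = −54.40 eV and E_1 = −217.6/1 = −217.6 eV.
The photon energy is |E_2 − E_1| = 163 eV.

163 eV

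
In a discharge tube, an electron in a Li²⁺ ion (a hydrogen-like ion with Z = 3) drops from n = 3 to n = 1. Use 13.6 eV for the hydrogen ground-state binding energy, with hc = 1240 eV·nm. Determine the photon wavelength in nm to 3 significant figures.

11.4 nm

For Z = 3 the level energies scale as Z², so the effective Rydberg energy is 13.6 × 9 = 122.4 eV.
ΔE = 122.4 × (1/1² − 1/3²) = 122.4 × 0.8889 = 108.8 eV.
λ = hc/ΔE = 1240 / 108.8 = 11.4 nm.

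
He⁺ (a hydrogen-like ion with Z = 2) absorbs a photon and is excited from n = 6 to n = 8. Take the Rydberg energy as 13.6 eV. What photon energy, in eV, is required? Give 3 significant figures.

0.661 eV

The Bohr energies scale as Z², so for Z = 2: E_n = −54.40/n² eV.
E_8 = −54.40/64 = −0.8500 eV and E_6 = −54.40/36 = −1.511 eV.
The photon energy is |E_8 − E_6| = 0.661 eV.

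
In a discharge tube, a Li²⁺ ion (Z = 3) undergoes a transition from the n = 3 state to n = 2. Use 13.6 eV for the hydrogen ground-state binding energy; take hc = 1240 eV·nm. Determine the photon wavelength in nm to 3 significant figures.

For Z = 3 the level energies scale as Z², so the effective Rydberg energy is 13.6 × 9 = 122.4 eV.
ΔE = 122.4 × (1/2² − 1/3²) = 122.4 × 0.1389 = 17.00 eV.
λ = hc/ΔE = 1240 / 17.00 = 72.9 nm.

72.9 nm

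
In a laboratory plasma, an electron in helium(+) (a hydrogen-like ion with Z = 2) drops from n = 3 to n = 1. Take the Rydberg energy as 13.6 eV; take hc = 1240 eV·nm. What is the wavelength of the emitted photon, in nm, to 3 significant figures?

25.6 nm

For Z = 2 the level energies scale as Z², so the effective Rydberg energy is 13.6 × 4 = 54.40 eV.
ΔE = 54.40 × (1/1² − 1/3²) = 54.40 × 0.8889 = 48.36 eV.
λ = hc/ΔE = 1240 / 48.36 = 25.6 nm.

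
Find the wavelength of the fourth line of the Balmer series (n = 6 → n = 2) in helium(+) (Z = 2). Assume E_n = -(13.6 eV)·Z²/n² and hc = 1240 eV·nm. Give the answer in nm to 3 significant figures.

The Balmer series terminates on n_f = 2; the fourth line has n_i = 2+4 = 6.
ΔE = 54.40 × (1/2² − 1/6²) = 12.09 eV.
λ = 1240 / 12.09 = 103 nm.

103 nm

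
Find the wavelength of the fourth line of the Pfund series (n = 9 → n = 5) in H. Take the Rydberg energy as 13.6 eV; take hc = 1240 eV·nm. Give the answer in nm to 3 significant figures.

3300 nm

The Pfund series terminates on n_f = 5; the fourth line has n_i = 5+4 = 9.
ΔE = 13.60 × (1/5² − 1/9²) = 0.3761 eV.
λ = 1240 / 0.3761 = 3300 nm.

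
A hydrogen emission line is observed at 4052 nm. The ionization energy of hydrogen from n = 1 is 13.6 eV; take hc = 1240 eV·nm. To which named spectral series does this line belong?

ΔE = 1240/4052 = 0.3060 eV.
This matches 13.6 × (1/4² − 1/5²), so n_f = 4: the Brackett series.

Brackett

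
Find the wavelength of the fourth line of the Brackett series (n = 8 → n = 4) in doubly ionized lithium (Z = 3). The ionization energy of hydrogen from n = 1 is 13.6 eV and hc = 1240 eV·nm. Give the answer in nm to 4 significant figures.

The Brackett series terminates on n_f = 4; the fourth line has n_i = 4+4 = 8.
ΔE = 122.4 × (1/4² − 1/8²) = 5.738 eV.
λ = 1240 / 5.738 = 216.1 nm.

216.1 nm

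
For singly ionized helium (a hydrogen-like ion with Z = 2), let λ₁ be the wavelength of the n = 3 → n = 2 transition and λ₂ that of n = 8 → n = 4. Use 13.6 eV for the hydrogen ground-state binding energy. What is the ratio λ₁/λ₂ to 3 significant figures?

λ ∝ 1/ΔE ∝ 1/(1/n_f² − 1/n_i²), and the Z² and hc factors cancel in the ratio.
λ₁/λ₂ = (1/4² − 1/8²)/(1/2² − 1/3²) = 0.04688/0.1389 = 0.338.

0.338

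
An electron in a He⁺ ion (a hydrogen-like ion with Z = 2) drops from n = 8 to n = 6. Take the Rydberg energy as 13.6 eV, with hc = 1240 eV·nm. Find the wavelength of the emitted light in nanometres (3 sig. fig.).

1880 nm

For Z = 2 the level energies scale as Z², so the effective Rydberg energy is 13.6 × 4 = 54.40 eV.
ΔE = 54.40 × (1/6² − 1/8²) = 54.40 × 0.01215 = 0.6611 eV.
λ = hc/ΔE = 1240 / 0.6611 = 1880 nm.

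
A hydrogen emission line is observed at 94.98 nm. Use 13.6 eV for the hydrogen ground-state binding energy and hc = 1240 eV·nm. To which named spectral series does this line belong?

ΔE = 1240/94.98 = 13.06 eV.
This matches 13.6 × (1/1² − 1/5²), so n_f = 1: the Lyman series.

Lyman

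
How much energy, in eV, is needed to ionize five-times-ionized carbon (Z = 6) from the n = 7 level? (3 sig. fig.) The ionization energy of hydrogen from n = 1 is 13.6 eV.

9.99 eV

E_n = −13.6 Z²/n² = −489.6/n² eV for Z = 6.
E_7 = −489.6/49 = −9.99 eV, so ionization (to E = 0) requires 9.99 eV.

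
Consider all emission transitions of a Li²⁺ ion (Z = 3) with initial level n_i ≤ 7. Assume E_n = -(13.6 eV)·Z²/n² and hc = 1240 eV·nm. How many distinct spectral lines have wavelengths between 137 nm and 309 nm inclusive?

Enumerate all n_i → n_f pairs with 1 ≤ n_f < n_i ≤ 7 and compute λ = 1240 / [13.6·9·(1/n_f² − 1/n_i²)].
Lines falling in [137, 309] nm: 5→3 (142.5 nm), 4→3 (208.4 nm), 7→4 (240.7 nm), 6→4 (291.8 nm).

4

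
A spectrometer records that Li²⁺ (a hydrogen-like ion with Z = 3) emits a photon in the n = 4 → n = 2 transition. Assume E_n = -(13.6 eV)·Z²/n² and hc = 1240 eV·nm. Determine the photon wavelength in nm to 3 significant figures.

54.0 nm

For Z = 3 the level energies scale as Z², so the effective Rydberg energy is 13.6 × 9 = 122.4 eV.
ΔE = 122.4 × (1/2² − 1/4²) = 122.4 × 0.1875 = 22.95 eV.
λ = hc/ΔE = 1240 / 22.95 = 54.0 nm.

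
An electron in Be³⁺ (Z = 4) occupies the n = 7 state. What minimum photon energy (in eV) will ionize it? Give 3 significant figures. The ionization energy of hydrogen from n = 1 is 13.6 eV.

E_n = −13.6 Z²/n² = −217.6/n² eV for Z = 4.
E_7 = −217.6/49 = −4.44 eV, so ionization (to E = 0) requires 4.44 eV.

4.44 eV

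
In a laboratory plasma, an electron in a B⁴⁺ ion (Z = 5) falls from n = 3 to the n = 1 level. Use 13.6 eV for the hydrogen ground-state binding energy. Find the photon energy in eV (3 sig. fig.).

The Bohr energies scale as Z², so for Z = 5: E_n = −340.0/n² eV.
E_3 = −340.0/9 = −37.78 eV and E_1 = −340.0/1 = −340.0 eV.
The photon energy is |E_3 − E_1| = 302 eV.

302 eV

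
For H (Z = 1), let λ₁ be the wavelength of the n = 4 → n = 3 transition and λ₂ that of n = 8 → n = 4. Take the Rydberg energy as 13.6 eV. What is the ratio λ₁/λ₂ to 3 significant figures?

λ ∝ 1/ΔE ∝ 1/(1/n_f² − 1/n_i²), and the Z² and hc factors cancel in the ratio.
λ₁/λ₂ = (1/4² − 1/8²)/(1/3² − 1/4²) = 0.04688/0.04861 = 0.964.

0.964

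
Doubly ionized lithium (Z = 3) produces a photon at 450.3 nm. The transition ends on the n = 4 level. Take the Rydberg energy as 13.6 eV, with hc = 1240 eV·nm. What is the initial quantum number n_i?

n_i = 5

The photon energy is ΔE = hc/λ = 1240 / 450.3 = 2.754 eV.
With Z = 3, ΔE = 122.4 × (1/n_f² − 1/n_i²), so 1/n_f² − 1/n_i² = 0.02250.
With n_f = 4: 1/n_i² = 1/16 − 0.02250 = 0.04000, so n_i ≈ 5.00.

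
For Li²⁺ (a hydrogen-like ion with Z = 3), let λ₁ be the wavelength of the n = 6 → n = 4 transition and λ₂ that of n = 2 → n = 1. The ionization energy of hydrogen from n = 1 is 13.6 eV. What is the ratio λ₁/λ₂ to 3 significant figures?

λ ∝ 1/ΔE ∝ 1/(1/n_f² − 1/n_i²), and the Z² and hc factors cancel in the ratio.
λ₁/λ₂ = (1/1² − 1/2²)/(1/4² − 1/6²) = 0.7500/0.03472 = 21.6.

21.6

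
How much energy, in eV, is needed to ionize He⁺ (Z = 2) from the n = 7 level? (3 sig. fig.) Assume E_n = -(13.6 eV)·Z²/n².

1.11 eV

E_n = −13.6 Z²/n² = −54.40/n² eV for Z = 2.
E_7 = −54.40/49 = −1.11 eV, so ionization (to E = 0) requires 1.11 eV.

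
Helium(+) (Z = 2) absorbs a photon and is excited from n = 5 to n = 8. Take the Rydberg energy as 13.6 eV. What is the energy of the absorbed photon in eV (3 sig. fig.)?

1.33 eV

The Bohr energies scale as Z², so for Z = 2: E_n = −54.40/n² eV.
E_8 = −54.40/64 = −0.8500 eV and E_5 = −54.40/25 = −2.176 eV.
The photon energy is |E_8 − E_5| = 1.33 eV.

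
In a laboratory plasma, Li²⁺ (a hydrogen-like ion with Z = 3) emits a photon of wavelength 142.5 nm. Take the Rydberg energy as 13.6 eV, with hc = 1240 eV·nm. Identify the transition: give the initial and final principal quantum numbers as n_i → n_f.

The photon energy is ΔE = hc/λ = 1240 / 142.5 = 8.702 eV.
With Z = 3, ΔE = 122.4 × (1/n_f² − 1/n_i²), so 1/n_f² − 1/n_i² = 0.07109.
Trying n_f = 3 gives 1/n_i² = 0.04002, i.e. n_i ≈ 5; this pair matches.

n_i = 5, n_f = 3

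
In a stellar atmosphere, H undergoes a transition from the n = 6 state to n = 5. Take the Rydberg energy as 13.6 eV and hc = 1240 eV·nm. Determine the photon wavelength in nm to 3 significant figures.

ΔE = 13.60 × (1/5² − 1/6²) = 13.60 × 0.01222 = 0.1662 eV.
λ = hc/ΔE = 1240 / 0.1662 = 7460 nm.

7460 nm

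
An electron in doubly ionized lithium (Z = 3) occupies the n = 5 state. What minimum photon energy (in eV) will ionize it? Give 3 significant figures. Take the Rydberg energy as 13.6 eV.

4.90 eV

E_n = −13.6 Z²/n² = −122.4/n² eV for Z = 3.
E_5 = −122.4/25 = −4.90 eV, so ionization (to E = 0) requires 4.90 eV.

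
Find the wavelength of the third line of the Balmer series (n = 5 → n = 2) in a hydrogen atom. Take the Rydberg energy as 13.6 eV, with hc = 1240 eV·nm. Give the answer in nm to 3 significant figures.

434 nm

The Balmer series terminates on n_f = 2; the third line has n_i = 2+3 = 5.
ΔE = 13.60 × (1/2² − 1/5²) = 2.856 eV.
λ = 1240 / 2.856 = 434 nm.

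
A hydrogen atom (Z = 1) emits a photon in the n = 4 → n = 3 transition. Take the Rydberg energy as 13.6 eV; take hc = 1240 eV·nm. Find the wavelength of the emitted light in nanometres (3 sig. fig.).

ΔE = 13.60 × (1/3² − 1/4²) = 13.60 × 0.04861 = 0.6611 eV.
λ = hc/ΔE = 1240 / 0.6611 = 1880 nm.

1880 nm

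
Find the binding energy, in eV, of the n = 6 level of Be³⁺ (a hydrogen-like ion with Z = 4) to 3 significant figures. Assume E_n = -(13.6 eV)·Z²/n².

6.04 eV

E_n = −13.6 Z²/n² = −217.6/n² eV for Z = 4.
E_6 = −217.6/36 = −6.04 eV, so ionization (to E = 0) requires 6.04 eV.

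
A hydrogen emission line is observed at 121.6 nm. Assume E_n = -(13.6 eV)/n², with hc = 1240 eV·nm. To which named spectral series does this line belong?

Lyman

ΔE = 1240/121.6 = 10.20 eV.
This matches 13.6 × (1/1² − 1/2²), so n_f = 1: the Lyman series.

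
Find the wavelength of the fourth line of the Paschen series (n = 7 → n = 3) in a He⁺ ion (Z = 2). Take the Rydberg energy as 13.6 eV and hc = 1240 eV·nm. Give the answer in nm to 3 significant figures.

The Paschen series terminates on n_f = 3; the fourth line has n_i = 3+4 = 7.
ΔE = 54.40 × (1/3² − 1/7²) = 4.934 eV.
λ = 1240 / 4.934 = 251 nm.

251 nm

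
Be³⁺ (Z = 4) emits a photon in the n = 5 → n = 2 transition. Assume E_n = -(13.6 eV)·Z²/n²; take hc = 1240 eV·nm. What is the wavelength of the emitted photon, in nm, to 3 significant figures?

For Z = 4 the level energies scale as Z², so the effective Rydberg energy is 13.6 × 16 = 217.6 eV.
ΔE = 217.6 × (1/2² − 1/5²) = 217.6 × 0.2100 = 45.70 eV.
λ = hc/ΔE = 1240 / 45.70 = 27.1 nm.

27.1 nm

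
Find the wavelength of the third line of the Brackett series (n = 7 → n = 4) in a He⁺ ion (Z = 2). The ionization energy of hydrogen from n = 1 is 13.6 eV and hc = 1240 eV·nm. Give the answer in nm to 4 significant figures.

The Brackett series terminates on n_f = 4; the third line has n_i = 4+3 = 7.
ΔE = 54.40 × (1/4² − 1/7²) = 2.290 eV.
λ = 1240 / 2.290 = 541.5 nm.

541.5 nm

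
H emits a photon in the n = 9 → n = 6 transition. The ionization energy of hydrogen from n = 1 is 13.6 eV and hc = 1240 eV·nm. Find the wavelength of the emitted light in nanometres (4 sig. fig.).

ΔE = 13.60 × (1/6² − 1/9²) = 13.60 × 0.01543 = 0.2099 eV.
λ = hc/ΔE = 1240 / 0.2099 = 5908 nm.

5908 nm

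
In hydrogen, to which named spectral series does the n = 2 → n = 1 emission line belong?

The series is set by the lower level: n_f = 1 is the Lyman series.

Lyman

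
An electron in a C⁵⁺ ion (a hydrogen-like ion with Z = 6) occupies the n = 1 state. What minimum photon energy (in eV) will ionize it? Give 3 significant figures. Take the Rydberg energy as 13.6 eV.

E_n = −13.6 Z²/n² = −489.6/n² eV for Z = 6.
E_1 = −489.6/1 = −490 eV, so ionization (to E = 0) requires 490 eV.

490 eV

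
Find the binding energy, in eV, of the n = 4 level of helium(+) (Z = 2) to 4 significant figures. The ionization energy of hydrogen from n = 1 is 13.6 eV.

E_n = −13.6 Z²/n² = −54.40/n² eV for Z = 2.
E_4 = −54.40/16 = −3.400 eV, so ionization (to E = 0) requires 3.400 eV.

3.400 eV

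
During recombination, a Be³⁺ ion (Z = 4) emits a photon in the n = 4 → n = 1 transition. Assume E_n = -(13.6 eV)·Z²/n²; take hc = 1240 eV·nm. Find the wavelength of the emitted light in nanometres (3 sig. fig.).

For Z = 4 the level energies scale as Z², so the effective Rydberg energy is 13.6 × 16 = 217.6 eV.
ΔE = 217.6 × (1/1² − 1/4²) = 217.6 × 0.9375 = 204.0 eV.
λ = hc/ΔE = 1240 / 204.0 = 6.08 nm.

6.08 nm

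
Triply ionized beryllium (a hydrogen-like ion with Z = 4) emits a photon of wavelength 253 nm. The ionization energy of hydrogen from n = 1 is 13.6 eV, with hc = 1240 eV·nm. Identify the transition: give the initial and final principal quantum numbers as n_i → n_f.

n_i = 5, n_f = 4

The photon energy is ΔE = hc/λ = 1240 / 253 = 4.901 eV.
With Z = 4, ΔE = 217.6 × (1/n_f² − 1/n_i²), so 1/n_f² − 1/n_i² = 0.02252.
Trying n_f = 4 gives 1/n_i² = 0.03998, i.e. n_i ≈ 5; this pair matches.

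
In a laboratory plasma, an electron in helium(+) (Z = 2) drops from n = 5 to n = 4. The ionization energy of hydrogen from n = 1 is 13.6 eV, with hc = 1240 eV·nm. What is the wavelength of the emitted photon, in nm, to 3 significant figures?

For Z = 2 the level energies scale as Z², so the effective Rydberg energy is 13.6 × 4 = 54.40 eV.
ΔE = 54.40 × (1/4² − 1/5²) = 54.40 × 0.02250 = 1.224 eV.
λ = hc/ΔE = 1240 / 1.224 = 1010 nm.

1010 nm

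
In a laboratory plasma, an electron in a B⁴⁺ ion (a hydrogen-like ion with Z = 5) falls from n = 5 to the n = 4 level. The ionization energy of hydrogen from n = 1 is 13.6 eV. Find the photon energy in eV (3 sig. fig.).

The Bohr energies scale as Z², so for Z = 5: E_n = −340.0/n² eV.
E_5 = −340.0/25 = −13.60 eV and E_4 = −340.0/16 = −21.25 eV.
The photon energy is |E_5 − E_4| = 7.65 eV.

7.65 eV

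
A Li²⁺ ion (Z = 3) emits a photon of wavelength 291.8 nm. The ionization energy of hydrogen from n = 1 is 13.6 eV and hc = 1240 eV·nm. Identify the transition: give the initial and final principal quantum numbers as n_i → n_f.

n_i = 6, n_f = 4

The photon energy is ΔE = hc/λ = 1240 / 291.8 = 4.249 eV.
With Z = 3, ΔE = 122.4 × (1/n_f² − 1/n_i²), so 1/n_f² − 1/n_i² = 0.03472.
Trying n_f = 4 gives 1/n_i² = 0.02778, i.e. n_i ≈ 6; this pair matches.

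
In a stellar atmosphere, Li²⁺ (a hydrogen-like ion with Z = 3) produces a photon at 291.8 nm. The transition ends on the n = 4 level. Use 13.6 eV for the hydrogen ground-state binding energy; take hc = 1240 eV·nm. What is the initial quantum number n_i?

The photon energy is ΔE = hc/λ = 1240 / 291.8 = 4.249 eV.
With Z = 3, ΔE = 122.4 × (1/n_f² − 1/n_i²), so 1/n_f² − 1/n_i² = 0.03472.
With n_f = 4: 1/n_i² = 1/16 − 0.03472 = 0.02778, so n_i ≈ 6.00.

n_i = 6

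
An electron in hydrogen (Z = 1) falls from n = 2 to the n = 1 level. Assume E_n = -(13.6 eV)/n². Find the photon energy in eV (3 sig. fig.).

E_2 = −13.60/4 = −3.400 eV and E_1 = −13.60/1 = −13.60 eV.
The photon energy is |E_2 − E_1| = 10.2 eV.

10.2 eV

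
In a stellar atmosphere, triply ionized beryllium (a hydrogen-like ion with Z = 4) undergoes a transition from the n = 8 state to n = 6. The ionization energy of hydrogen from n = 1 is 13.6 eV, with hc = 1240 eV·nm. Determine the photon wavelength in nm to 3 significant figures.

469 nm

For Z = 4 the level energies scale as Z², so the effective Rydberg energy is 13.6 × 16 = 217.6 eV.
ΔE = 217.6 × (1/6² − 1/8²) = 217.6 × 0.01215 = 2.644 eV.
λ = hc/ΔE = 1240 / 2.644 = 469 nm.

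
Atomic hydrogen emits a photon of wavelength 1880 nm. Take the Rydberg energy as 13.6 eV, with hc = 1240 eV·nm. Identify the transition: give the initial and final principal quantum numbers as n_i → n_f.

The photon energy is ΔE = hc/λ = 1240 / 1880 = 0.6596 eV.
With Z = 1, ΔE = 13.60 × (1/n_f² − 1/n_i²), so 1/n_f² − 1/n_i² = 0.04850.
Trying n_f = 3 gives 1/n_i² = 0.06261, i.e. n_i ≈ 4; this pair matches.

n_i = 4, n_f = 3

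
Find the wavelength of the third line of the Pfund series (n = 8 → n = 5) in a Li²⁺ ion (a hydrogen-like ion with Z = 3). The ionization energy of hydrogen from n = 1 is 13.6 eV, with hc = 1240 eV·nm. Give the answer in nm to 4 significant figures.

415.6 nm

The Pfund series terminates on n_f = 5; the third line has n_i = 5+3 = 8.
ΔE = 122.4 × (1/5² − 1/8²) = 2.984 eV.
λ = 1240 / 2.984 = 415.6 nm.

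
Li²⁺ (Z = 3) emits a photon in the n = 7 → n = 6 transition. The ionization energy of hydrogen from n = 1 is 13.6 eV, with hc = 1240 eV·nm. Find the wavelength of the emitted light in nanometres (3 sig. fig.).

For Z = 3 the level energies scale as Z², so the effective Rydberg energy is 13.6 × 9 = 122.4 eV.
ΔE = 122.4 × (1/6² − 1/7²) = 122.4 × 0.007370 = 0.9020 eV.
λ = hc/ΔE = 1240 / 0.9020 = 1370 nm.

1370 nm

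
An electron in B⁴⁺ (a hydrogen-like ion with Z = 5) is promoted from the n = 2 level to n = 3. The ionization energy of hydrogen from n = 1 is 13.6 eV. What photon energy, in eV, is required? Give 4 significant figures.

The Bohr energies scale as Z², so for Z = 5: E_n = −340.0/n² eV.
E_3 = −340.0/9 = −37.78 eV and E_2 = −340.0/4 = −85.00 eV.
The photon energy is |E_3 − E_2| = 47.22 eV.

47.22 eV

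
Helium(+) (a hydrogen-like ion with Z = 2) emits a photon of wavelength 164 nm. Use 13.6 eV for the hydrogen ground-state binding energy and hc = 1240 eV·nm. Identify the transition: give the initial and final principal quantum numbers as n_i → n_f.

The photon energy is ΔE = hc/λ = 1240 / 164 = 7.561 eV.
With Z = 2, ΔE = 54.40 × (1/n_f² − 1/n_i²), so 1/n_f² − 1/n_i² = 0.1390.
Trying n_f = 2 gives 1/n_i² = 0.1110, i.e. n_i ≈ 3; this pair matches.

n_i = 3, n_f = 2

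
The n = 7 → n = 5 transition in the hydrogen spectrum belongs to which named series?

Pfund

The series is set by the lower level: n_f = 5 is the Pfund series.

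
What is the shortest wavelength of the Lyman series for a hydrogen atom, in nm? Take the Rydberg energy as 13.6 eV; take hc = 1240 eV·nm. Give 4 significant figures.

The Lyman series has lower level n_f = 1; the series limit corresponds to n_i → ∞.
ΔE_max = 13.6 × 1 / 1² = 13.60 eV.
λ_min = 1240 / 13.60 = 91.18 nm.

91.18 nm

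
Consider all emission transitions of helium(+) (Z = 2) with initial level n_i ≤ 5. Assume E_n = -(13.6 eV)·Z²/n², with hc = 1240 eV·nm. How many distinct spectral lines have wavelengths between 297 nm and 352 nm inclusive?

1

Enumerate all n_i → n_f pairs with 1 ≤ n_f < n_i ≤ 5 and compute λ = 1240 / [13.6·4·(1/n_f² − 1/n_i²)].
Lines falling in [297, 352] nm: 5→3 (320.5 nm).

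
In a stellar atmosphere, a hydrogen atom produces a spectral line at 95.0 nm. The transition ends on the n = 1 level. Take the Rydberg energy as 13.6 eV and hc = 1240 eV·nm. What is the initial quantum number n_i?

n_i = 5

The photon energy is ΔE = hc/λ = 1240 / 95.0 = 13.05 eV.
With Z = 1, ΔE = 13.60 × (1/n_f² − 1/n_i²), so 1/n_f² − 1/n_i² = 0.9598.
With n_f = 1: 1/n_i² = 1/1 − 0.9598 = 0.04025, so n_i ≈ 4.98.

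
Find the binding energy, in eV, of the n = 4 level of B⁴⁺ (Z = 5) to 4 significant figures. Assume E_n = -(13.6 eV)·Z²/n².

E_n = −13.6 Z²/n² = −340.0/n² eV for Z = 5.
E_4 = −340.0/16 = −21.25 eV, so ionization (to E = 0) requires 21.25 eV.

21.25 eV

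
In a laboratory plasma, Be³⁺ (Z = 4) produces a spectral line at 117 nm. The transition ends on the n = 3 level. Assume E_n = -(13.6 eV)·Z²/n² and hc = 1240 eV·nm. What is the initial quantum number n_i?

The photon energy is ΔE = hc/λ = 1240 / 117 = 10.60 eV.
With Z = 4, ΔE = 217.6 × (1/n_f² − 1/n_i²), so 1/n_f² − 1/n_i² = 0.04871.
With n_f = 3: 1/n_i² = 1/9 − 0.04871 = 0.06241, so n_i ≈ 4.00.

n_i = 4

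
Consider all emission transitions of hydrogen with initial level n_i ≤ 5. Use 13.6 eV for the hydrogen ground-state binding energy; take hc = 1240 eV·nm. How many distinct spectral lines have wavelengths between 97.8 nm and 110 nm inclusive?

1

Enumerate all n_i → n_f pairs with 1 ≤ n_f < n_i ≤ 5 and compute λ = 1240 / [13.6·1·(1/n_f² − 1/n_i²)].
Lines falling in [97.8, 110] nm: 3→1 (102.6 nm).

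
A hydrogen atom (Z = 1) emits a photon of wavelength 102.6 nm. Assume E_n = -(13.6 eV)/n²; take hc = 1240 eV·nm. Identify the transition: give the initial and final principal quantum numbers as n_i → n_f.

The photon energy is ΔE = hc/λ = 1240 / 102.6 = 12.09 eV.
With Z = 1, ΔE = 13.60 × (1/n_f² − 1/n_i²), so 1/n_f² − 1/n_i² = 0.8887.
Trying n_f = 1 gives 1/n_i² = 0.1113, i.e. n_i ≈ 3; this pair matches.

n_i = 3, n_f = 1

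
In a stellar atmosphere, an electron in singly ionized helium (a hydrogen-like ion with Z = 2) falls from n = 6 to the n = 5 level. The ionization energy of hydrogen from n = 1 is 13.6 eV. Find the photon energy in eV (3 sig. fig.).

The Bohr energies scale as Z², so for Z = 2: E_n = −54.40/n² eV.
E_6 = −54.40/36 = −1.511 eV and E_5 = −54.40/25 = −2.176 eV.
The photon energy is |E_6 − E_5| = 0.665 eV.

0.665 eV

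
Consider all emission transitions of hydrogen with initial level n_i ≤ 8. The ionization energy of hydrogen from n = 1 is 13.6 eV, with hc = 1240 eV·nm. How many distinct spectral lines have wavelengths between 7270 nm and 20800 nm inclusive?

Enumerate all n_i → n_f pairs with 1 ≤ n_f < n_i ≤ 8 and compute λ = 1240 / [13.6·1·(1/n_f² − 1/n_i²)].
Lines falling in [7270, 20800] nm: 6→5 (7460 nm), 8→6 (7503 nm), 7→6 (12370 nm), 8→7 (19060 nm).

4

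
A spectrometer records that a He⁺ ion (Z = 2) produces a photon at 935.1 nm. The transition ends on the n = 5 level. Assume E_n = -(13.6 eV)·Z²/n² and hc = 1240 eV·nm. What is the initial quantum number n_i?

n_i = 8

The photon energy is ΔE = hc/λ = 1240 / 935.1 = 1.326 eV.
With Z = 2, ΔE = 54.40 × (1/n_f² − 1/n_i²), so 1/n_f² − 1/n_i² = 0.02438.
With n_f = 5: 1/n_i² = 1/25 − 0.02438 = 0.01562, so n_i ≈ 8.00.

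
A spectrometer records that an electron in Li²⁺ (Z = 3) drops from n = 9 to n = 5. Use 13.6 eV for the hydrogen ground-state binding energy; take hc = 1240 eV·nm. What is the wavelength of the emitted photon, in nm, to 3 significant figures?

366 nm

For Z = 3 the level energies scale as Z², so the effective Rydberg energy is 13.6 × 9 = 122.4 eV.
ΔE = 122.4 × (1/5² − 1/9²) = 122.4 × 0.02765 = 3.385 eV.
λ = hc/ΔE = 1240 / 3.385 = 366 nm.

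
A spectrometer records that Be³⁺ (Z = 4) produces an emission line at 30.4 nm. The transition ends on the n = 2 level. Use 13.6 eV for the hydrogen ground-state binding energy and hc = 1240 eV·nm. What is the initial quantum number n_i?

n_i = 4

The photon energy is ΔE = hc/λ = 1240 / 30.4 = 40.79 eV.
With Z = 4, ΔE = 217.6 × (1/n_f² − 1/n_i²), so 1/n_f² − 1/n_i² = 0.1875.
With n_f = 2: 1/n_i² = 1/4 − 0.1875 = 0.06255, so n_i ≈ 4.00.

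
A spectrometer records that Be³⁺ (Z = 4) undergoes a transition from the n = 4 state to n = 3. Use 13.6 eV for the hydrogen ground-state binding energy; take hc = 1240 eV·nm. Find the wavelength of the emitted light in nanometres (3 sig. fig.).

For Z = 4 the level energies scale as Z², so the effective Rydberg energy is 13.6 × 16 = 217.6 eV.
ΔE = 217.6 × (1/3² − 1/4²) = 217.6 × 0.04861 = 10.58 eV.
λ = hc/ΔE = 1240 / 10.58 = 117 nm.

117 nm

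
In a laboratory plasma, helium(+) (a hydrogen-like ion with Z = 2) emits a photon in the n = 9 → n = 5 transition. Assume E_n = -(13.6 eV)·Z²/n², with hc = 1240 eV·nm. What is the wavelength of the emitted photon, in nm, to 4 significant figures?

824.3 nm

For Z = 2 the level energies scale as Z², so the effective Rydberg energy is 13.6 × 4 = 54.40 eV.
ΔE = 54.40 × (1/5² − 1/9²) = 54.40 × 0.02765 = 1.504 eV.
λ = hc/ΔE = 1240 / 1.504 = 824.3 nm.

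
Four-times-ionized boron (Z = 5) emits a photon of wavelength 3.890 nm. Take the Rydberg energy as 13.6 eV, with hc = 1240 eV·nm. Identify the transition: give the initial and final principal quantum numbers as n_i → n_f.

The photon energy is ΔE = hc/λ = 1240 / 3.890 = 318.8 eV.
With Z = 5, ΔE = 340.0 × (1/n_f² − 1/n_i²), so 1/n_f² − 1/n_i² = 0.9375.
Trying n_f = 1 gives 1/n_i² = 0.06245, i.e. n_i ≈ 4; this pair matches.

n_i = 4, n_f = 1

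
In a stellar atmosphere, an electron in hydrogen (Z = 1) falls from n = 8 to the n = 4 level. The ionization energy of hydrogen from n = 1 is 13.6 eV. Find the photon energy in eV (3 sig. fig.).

E_8 = −13.60/64 = −0.2125 eV and E_4 = −13.60/16 = −0.8500 eV.
The photon energy is |E_8 − E_4| = 0.638 eV.

0.638 eV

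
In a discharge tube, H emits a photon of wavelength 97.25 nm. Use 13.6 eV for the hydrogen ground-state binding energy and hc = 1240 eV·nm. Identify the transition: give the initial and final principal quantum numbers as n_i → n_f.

The photon energy is ΔE = hc/λ = 1240 / 97.25 = 12.75 eV.
With Z = 1, ΔE = 13.60 × (1/n_f² − 1/n_i²), so 1/n_f² − 1/n_i² = 0.9375.
Trying n_f = 1 gives 1/n_i² = 0.06245, i.e. n_i ≈ 4; this pair matches.

n_i = 4, n_f = 1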